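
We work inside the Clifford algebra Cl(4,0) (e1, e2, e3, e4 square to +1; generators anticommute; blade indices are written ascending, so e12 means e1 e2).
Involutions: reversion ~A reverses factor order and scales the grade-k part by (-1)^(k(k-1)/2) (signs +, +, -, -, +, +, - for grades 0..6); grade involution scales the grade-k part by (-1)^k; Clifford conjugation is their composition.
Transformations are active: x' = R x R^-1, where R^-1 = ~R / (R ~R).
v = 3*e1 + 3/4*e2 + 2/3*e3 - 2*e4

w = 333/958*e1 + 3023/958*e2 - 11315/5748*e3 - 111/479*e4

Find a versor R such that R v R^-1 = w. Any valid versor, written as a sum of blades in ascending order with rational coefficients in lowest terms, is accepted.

Since q(v) = q(w) = 2017/144, the sum R = v + w = 3207/958*e1 + 7483/1916*e2 - 7483/5748*e3 - 1069/479*e4 does the job whenever invertible.
Answer: 3207/958*e1 + 7483/1916*e2 - 7483/5748*e3 - 1069/479*e4


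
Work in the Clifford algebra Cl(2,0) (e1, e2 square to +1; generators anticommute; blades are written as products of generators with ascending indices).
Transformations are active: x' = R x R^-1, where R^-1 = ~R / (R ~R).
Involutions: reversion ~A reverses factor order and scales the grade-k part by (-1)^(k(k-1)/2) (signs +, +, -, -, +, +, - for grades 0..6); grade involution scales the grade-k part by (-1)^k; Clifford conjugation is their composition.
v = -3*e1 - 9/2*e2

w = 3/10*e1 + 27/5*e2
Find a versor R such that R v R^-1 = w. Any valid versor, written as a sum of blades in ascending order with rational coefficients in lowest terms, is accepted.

Construction: equal norms (both 117/4) license R = v + w = -27/10*e1 + 9/10*e2 — nothing changes along that direction, while (v - w)/2 changes sign, so v maps onto w.
Answer: -27/10*e1 + 9/10*e2


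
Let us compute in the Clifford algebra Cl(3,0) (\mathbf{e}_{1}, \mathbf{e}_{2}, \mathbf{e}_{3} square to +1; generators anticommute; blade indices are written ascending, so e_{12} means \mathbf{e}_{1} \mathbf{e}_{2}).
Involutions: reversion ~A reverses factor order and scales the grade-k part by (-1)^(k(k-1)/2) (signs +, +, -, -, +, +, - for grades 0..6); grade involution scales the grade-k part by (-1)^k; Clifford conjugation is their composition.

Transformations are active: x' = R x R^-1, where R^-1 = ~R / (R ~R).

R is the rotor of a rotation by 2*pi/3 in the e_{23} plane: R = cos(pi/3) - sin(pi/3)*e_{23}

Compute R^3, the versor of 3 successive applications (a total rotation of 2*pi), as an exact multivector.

The rotor phase is half the rotation angle and phases add under composition, so 3 steps in the e_{23} plane accumulate phase 3*(pi/3) = \pi: R^3 = cos(\pi) - sin(\pi)*e_{23}.
cos(\pi) = -1 and sin(\pi) = 0, so R^3 = -1. The total rotation 2*pi is 1 full turn, so every vector returns to itself, yet the rotor is -1, on the OTHER sheet of the double cover (an odd number of 2*pi turns).
Answer: -1


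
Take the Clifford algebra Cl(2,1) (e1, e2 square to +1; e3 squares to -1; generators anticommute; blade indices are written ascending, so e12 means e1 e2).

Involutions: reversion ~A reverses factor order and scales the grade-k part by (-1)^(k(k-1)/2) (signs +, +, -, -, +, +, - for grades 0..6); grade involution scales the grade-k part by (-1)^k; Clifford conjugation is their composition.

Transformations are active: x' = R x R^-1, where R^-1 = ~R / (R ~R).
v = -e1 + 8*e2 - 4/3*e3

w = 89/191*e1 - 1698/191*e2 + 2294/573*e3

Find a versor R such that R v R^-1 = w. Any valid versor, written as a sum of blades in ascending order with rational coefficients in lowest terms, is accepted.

The midline construction: v and w both square to 569/9, so reflecting in their sum -102/191*e1 - 170/191*e2 + 510/191*e3 exchanges them.
Answer: -102/191*e1 - 170/191*e2 + 510/191*e3


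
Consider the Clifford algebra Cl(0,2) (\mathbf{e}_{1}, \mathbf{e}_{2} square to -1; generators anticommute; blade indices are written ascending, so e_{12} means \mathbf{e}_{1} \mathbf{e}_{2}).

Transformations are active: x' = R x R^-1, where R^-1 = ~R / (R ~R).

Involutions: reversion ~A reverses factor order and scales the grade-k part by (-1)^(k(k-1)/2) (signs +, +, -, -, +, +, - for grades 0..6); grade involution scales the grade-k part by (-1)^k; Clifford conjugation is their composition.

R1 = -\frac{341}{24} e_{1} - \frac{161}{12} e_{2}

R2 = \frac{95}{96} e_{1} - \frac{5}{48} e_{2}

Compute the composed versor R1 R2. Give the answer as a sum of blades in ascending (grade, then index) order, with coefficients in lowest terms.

Distribute over the terms of R1 (each basis-blade product reordered to ascending indices, repeated generators contracted through their squares):
(-\frac{341}{24} e_{1}) R2 = \frac{32395}{2304} + \frac{1705}{1152} e_{12}
(-\frac{161}{12} e_{2}) R2 = -\frac{805}{576} + \frac{15295}{1152} e_{12}
Summing the partial products and collecting blades:
Answer: \frac{9725}{768} + \frac{2125}{144} e_{12}


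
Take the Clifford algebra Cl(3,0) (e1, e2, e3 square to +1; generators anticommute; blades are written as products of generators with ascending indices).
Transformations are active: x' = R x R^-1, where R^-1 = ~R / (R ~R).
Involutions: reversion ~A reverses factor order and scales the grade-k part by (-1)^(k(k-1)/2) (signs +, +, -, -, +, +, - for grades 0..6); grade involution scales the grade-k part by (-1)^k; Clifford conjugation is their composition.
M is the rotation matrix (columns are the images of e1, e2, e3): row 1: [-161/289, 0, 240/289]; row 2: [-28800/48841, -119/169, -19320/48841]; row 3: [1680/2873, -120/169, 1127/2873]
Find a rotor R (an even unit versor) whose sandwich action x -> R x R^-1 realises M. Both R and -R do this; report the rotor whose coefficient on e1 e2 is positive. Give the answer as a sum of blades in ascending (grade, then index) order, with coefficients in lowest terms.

Method: write R = a + b12*e1 e2 + b13*e1 e3 + b23*e2 e3 with a^2 + b12^2 + b13^2 + b23^2 = 1 (so R^-1 = ~R). Expanding the columns R e_j ~R gives tr M = 4a^2 - 1 and, from the antisymmetric part, M21 - M12 = -4a*b12, M13 - M31 = 4a*b13, M32 - M23 = -4a*b23.
Here tr M = -42441/48841, so a^2 = (1 + tr M)/4 = 1600/48841 and a = ±40/221. Taking a = 40/221: M21 - M12 = -28800/48841, M13 - M31 = 12000/48841, M32 - M23 = -15360/48841, giving b12 = 180/221, b13 = 75/221, b23 = 96/221, i.e. R = 40/221 + 180/221*e1 e2 + 75/221*e1 e3 + 96/221*e2 e3.
Its e1 e2 coefficient is already positive.
Answer: 40/221 + 180/221*e1 e2 + 75/221*e1 e3 + 96/221*e2 e3. Sheet selection: the two-to-one cover makes ±R indistinguishable at the matrix level (trace -42441/48841), so uniqueness comes from the required sign on e1 e2.


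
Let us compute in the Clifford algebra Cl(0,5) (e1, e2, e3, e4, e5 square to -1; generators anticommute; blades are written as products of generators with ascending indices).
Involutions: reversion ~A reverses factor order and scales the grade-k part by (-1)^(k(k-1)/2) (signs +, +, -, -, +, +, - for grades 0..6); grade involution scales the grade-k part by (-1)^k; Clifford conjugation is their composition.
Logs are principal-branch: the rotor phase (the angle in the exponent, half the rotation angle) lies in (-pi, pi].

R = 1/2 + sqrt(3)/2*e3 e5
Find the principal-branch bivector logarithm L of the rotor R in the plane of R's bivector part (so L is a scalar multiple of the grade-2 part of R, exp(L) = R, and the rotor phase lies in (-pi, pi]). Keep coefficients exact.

The scalar part of R is 1/2, which fixes the principal-branch rotor phase; the unit plane is then the bivector part divided by the sine of that phase, and L is that plane scaled by the phase.
Concretely: cos(phase) = 1/2 gives phase = ±pi/3, and since phase/sin(phase) is even the sign is immaterial: L = (phase/sin(phase)) * <R>_2 = (2*sqrt(3)*pi/9) * <R>_2.
Answer: pi/3*e3 e5


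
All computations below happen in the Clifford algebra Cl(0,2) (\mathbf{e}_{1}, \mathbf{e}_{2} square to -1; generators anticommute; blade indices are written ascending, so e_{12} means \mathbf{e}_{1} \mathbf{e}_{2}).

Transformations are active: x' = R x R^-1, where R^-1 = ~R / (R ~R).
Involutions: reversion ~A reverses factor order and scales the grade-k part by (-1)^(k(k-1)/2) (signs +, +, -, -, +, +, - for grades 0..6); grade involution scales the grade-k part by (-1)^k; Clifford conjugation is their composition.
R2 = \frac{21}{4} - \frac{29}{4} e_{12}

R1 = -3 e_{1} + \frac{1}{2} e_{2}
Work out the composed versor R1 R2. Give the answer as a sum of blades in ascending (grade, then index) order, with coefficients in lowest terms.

Distribute over the terms of R1 (each basis-blade product reordered to ascending indices, repeated generators contracted through their squares):
(-3 e_{1}) R2 = -\frac{63}{4} e_{1} - \frac{87}{4} e_{2}
(\frac{1}{2} e_{2}) R2 = -\frac{29}{8} e_{1} + \frac{21}{8} e_{2}
Summing the partial products and collecting blades:
Answer: -\frac{155}{8} e_{1} - \frac{153}{8} e_{2}


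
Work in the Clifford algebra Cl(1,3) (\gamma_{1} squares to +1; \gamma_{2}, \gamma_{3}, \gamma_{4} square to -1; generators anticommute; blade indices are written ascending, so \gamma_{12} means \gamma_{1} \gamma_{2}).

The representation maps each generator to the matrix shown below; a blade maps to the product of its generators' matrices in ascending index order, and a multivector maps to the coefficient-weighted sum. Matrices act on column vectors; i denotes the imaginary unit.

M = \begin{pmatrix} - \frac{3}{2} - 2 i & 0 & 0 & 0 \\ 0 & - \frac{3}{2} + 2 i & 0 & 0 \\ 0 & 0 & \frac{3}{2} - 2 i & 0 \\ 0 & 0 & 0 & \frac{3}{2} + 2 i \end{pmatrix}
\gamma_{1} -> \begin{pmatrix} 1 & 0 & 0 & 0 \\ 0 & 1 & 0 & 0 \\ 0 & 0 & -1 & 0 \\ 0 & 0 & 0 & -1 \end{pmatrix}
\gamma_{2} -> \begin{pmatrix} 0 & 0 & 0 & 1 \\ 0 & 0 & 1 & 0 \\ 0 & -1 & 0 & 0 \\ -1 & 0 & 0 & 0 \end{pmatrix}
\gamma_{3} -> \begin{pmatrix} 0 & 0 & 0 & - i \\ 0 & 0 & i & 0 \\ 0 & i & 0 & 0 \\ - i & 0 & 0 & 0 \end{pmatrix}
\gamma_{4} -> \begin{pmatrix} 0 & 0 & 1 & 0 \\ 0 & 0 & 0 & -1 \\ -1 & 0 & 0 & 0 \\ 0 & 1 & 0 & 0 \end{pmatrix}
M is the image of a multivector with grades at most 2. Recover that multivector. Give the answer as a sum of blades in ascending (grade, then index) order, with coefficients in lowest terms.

Method: the blade images are trace-orthogonal — tr(rho(e_A) rho(e_B)^-1) = 4 if A = B and 0 otherwise — and rho(e_A)^-1 = (e_A)^2 * rho(e_A) with (e_A)^2 = +1 or -1, so the coefficient of e_A in the preimage is (e_A)^2 * tr(M rho(e_A))/4.
Nonzero projections over blades of grade <= 2: \gamma_{1}: (\gamma_{1})^2 = +1, tr(M rho(\gamma_{1})) = -6, coefficient -\frac{3}{2}; \gamma_{23}: (\gamma_{23})^2 = -1, tr(M rho(\gamma_{23})) = -8, coefficient 2. Every other blade of grade <= 2 projects to 0.
Answer: -\frac{3}{2} \gamma_{1} + 2 \gamma_{23}


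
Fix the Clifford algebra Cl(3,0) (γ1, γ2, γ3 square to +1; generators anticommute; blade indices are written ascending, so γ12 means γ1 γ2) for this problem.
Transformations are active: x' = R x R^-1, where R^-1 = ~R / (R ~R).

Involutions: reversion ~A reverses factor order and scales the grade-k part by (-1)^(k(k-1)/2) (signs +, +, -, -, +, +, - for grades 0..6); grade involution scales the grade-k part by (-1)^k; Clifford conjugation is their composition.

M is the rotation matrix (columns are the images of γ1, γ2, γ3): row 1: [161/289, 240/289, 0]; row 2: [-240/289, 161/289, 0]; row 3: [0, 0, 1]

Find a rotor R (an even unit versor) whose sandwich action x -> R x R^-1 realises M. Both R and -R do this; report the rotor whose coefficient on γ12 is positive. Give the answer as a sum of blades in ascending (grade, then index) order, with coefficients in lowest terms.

Method: write R = a + b12*γ12 + b13*γ13 + b23*γ23 with a^2 + b12^2 + b13^2 + b23^2 = 1 (so R^-1 = ~R). Expanding the columns R e_j ~R gives tr M = 4a^2 - 1 and, from the antisymmetric part, M21 - M12 = -4a*b12, M13 - M31 = 4a*b13, M32 - M23 = -4a*b23.
Here tr M = 611/289, so a^2 = (1 + tr M)/4 = 225/289 and a = ±15/17. Taking a = 15/17: M21 - M12 = -480/289, M13 - M31 = 0, M32 - M23 = 0, giving b12 = 8/17, b13 = 0, b23 = 0, i.e. R = 15/17 + 8/17*γ12.
Its γ12 coefficient is already positive.
Answer: 15/17 + 8/17*γ12. Note: both R and -R realise this M (trace 611/289); the covering map identifies them, and the γ12-coefficient sign is the tie-breaker.


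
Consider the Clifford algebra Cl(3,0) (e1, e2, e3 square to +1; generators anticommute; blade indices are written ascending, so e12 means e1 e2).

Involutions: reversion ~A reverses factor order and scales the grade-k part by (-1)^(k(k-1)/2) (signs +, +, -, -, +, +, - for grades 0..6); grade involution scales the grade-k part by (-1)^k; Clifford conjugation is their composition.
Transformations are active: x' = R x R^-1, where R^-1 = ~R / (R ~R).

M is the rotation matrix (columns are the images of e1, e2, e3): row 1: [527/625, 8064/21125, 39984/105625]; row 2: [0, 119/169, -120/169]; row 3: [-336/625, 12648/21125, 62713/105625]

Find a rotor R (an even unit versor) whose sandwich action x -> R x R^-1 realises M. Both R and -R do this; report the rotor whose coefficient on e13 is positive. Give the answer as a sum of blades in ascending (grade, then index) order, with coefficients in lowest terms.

Method: write R = a + b12*e12 + b13*e13 + b23*e23 with a^2 + b12^2 + b13^2 + b23^2 = 1 (so R^-1 = ~R). Expanding the columns R e_j ~R gives tr M = 4a^2 - 1 and, from the antisymmetric part, M21 - M12 = -4a*b12, M13 - M31 = 4a*b13, M32 - M23 = -4a*b23.
Here tr M = 226151/105625, so a^2 = (1 + tr M)/4 = 82944/105625 and a = ±288/325. Taking a = 288/325: M21 - M12 = -8064/21125, M13 - M31 = 96768/105625, M32 - M23 = 27648/21125, giving b12 = 7/65, b13 = 84/325, b23 = -24/65, i.e. R = 288/325 + 7/65*e12 + 84/325*e13 - 24/65*e23.
Its e13 coefficient is already positive.
Answer: 288/325 + 7/65*e12 + 84/325*e13 - 24/65*e23. Recall the cover is two-to-one: with M of trace 226151/105625, both preimages act alike, and the stated e13 sign chooses the sheet.


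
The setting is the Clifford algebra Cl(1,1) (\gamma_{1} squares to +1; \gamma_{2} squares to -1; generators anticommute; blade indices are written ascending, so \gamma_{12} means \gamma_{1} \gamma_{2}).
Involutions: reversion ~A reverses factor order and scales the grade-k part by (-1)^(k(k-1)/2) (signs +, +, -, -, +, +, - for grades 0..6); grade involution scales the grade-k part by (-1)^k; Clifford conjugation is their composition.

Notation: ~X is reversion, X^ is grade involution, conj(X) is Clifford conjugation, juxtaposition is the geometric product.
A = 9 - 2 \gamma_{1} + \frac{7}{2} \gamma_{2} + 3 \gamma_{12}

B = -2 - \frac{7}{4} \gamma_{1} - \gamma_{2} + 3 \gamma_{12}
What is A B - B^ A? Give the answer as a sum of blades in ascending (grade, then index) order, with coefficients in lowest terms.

first term: -2 + \frac{7}{4} \gamma_{1} - \frac{67}{4} \gamma_{2} + \frac{233}{8} \gamma_{12}
second term: -16 + \frac{49}{4} \gamma_{1} + \frac{53}{4} \gamma_{2} + \frac{233}{8} \gamma_{12}
Answer: 14 - \frac{21}{2} \gamma_{1} - 30 \gamma_{2}


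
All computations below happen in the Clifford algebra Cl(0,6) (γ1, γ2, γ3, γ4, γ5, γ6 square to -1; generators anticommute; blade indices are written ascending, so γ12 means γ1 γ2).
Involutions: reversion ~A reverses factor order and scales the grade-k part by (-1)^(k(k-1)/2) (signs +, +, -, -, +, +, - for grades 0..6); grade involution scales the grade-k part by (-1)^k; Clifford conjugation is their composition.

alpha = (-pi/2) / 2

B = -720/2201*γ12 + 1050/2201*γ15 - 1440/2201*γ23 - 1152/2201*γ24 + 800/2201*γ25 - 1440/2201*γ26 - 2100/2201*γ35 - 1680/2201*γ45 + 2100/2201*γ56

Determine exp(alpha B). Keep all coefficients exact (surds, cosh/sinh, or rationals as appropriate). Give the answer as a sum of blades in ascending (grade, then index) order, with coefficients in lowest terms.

B^2 term by term: the squares give (-720/2201)^2*(γ12)^2 + (1050/2201)^2*(γ15)^2 + (-1440/2201)^2*(γ23)^2 + (-1152/2201)^2*(γ24)^2 + (800/2201)^2*(γ25)^2 + (-1440/2201)^2*(γ26)^2 + (-2100/2201)^2*(γ35)^2 + (-1680/2201)^2*(γ45)^2 + (2100/2201)^2*(γ56)^2 = 518400/4844401*(-1) + 1102500/4844401*(-1) + 2073600/4844401*(-1) + 1327104/4844401*(-1) + 640000/4844401*(-1) + 2073600/4844401*(-1) + 4410000/4844401*(-1) + 2822400/4844401*(-1) + 4410000/4844401*(-1) = -4 (each basis 2-blade squares to minus the product of its generators' squares); cross terms between blades sharing an index anticommute and cancel; the commuting (index-disjoint) pairs give grade-4 terms 2*c*c'*(blade product), which cancel blade by blade — γ1235: 3024000/4844401 - 3024000/4844401 = 0; γ1245: 2419200/4844401 - 2419200/4844401 = 0; γ1256: -3024000/4844401 + 3024000/4844401 = 0; γ2345: 4838400/4844401 - 4838400/4844401 = 0; γ2356: -6048000/4844401 + 6048000/4844401 = 0; γ2456: -4838400/4844401 + 4838400/4844401 = 0 — confirming B is simple. So B^2 = -4.
B^2 = -4 — circular case — the even/odd split gives cos and sin: l = 2, alpha*l = -pi/2, so exp(alpha B) = cos(-pi/2) + (sin(-pi/2)/2)*B = 0 + (-1/2)*B.
Answer: 360/2201*γ12 - 525/2201*γ15 + 720/2201*γ23 + 576/2201*γ24 - 400/2201*γ25 + 720/2201*γ26 + 1050/2201*γ35 + 840/2201*γ45 - 1050/2201*γ56


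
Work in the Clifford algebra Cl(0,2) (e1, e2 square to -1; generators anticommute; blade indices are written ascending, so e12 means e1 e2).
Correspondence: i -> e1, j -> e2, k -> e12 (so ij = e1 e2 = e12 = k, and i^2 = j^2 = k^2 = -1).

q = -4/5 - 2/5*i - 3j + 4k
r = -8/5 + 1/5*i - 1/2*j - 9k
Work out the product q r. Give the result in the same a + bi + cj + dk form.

In blades: q = -4/5 - 2/5*e1 - 3*e2 + 4*e12, r = -8/5 + 1/5*e1 - 1/2*e2 - 9*e12.
Distribute q over r term by term (generator squares from the signature, products reordered to ascending indices): (-4/5)*r = 32/25 - 4/25*e1 + 2/5*e2 + 36/5*e12; (-2/5*e1)*r = 2/25 + 16/25*e1 - 18/5*e2 + 1/5*e12; (-3*e2)*r = -3/2 + 27*e1 + 24/5*e2 + 3/5*e12; (4*e12)*r = 36 + 2*e1 + 4/5*e2 - 32/5*e12.
Sum: 1793/50 + 737/25*e1 + 12/5*e2 + 8/5*e12; translating back through the correspondence:
Answer: 1793/50 + 737/25*i + 12/5*j + 8/5*k


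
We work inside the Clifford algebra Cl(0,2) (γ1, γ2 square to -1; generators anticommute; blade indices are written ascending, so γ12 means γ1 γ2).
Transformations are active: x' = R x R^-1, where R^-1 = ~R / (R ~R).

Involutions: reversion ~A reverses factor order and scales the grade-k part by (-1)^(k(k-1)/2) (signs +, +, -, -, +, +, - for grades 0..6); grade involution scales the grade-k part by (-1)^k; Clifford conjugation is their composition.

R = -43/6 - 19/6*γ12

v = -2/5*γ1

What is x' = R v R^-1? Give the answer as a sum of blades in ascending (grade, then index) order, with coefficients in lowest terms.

~R = -43/6 + 19/6*γ12, and R ~R = 1105/18, so R^-1 = ~R / (1105/18).
R v = 43/15*γ1 + 19/15*γ2
Answer: -1488/5525*γ1 - 1634/5525*γ2


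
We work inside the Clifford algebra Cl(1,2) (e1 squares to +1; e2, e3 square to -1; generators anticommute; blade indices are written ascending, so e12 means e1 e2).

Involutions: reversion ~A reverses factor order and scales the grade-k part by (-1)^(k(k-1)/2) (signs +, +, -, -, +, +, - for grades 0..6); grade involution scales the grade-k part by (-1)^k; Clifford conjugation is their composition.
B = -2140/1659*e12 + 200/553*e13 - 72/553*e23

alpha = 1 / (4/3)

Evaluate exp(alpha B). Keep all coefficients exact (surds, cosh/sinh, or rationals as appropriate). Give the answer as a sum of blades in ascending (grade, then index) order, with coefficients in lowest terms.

B^2 term by term: the squares give (-2140/1659)^2*(e12)^2 + (200/553)^2*(e13)^2 + (-72/553)^2*(e23)^2 = 4579600/2752281*(+1) + 40000/305809*(+1) + 5184/305809*(-1) = 16/9 (each basis 2-blade squares to minus the product of its generators' squares); cross terms between blades sharing an index anticommute and cancel. So B^2 = 16/9.
B^2 = 16/9 — since the square is positive, the closed form is hyperbolic: l = 4/3, alpha*l = 1, so exp(alpha B) = cosh(1) + (sinh(1)/(4/3))*B = cosh(1) + (3*sinh(1)/4)*B.
Answer: cosh(1) - 535*sinh(1)/553*e12 + 150*sinh(1)/553*e13 - 54*sinh(1)/553*e23


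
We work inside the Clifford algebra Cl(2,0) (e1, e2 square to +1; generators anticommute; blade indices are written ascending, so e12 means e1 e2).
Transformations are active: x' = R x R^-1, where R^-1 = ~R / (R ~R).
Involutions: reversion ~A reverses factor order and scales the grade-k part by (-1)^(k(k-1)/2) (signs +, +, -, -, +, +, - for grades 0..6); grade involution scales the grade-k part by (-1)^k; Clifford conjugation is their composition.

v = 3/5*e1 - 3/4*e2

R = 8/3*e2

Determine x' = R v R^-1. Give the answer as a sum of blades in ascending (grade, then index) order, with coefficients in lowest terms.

~R = 8/3*e2, and R ~R = 64/9, so R^-1 = ~R / (64/9).
R v = -2 - 8/5*e12
Answer: -3/5*e1 - 3/4*e2


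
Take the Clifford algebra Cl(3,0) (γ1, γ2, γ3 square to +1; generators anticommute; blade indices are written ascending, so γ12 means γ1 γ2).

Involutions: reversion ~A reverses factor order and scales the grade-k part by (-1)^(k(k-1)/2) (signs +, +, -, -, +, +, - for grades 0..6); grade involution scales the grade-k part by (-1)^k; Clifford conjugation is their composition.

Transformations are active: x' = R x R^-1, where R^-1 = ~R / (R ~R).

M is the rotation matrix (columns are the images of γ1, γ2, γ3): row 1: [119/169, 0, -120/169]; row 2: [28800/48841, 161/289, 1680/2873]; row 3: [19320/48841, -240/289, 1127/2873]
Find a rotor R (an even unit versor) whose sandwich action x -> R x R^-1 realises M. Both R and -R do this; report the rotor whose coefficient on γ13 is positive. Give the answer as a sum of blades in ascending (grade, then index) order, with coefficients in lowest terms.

Method: write R = a + b12*γ12 + b13*γ13 + b23*γ23 with a^2 + b12^2 + b13^2 + b23^2 = 1 (so R^-1 = ~R). Expanding the columns R e_j ~R gives tr M = 4a^2 - 1 and, from the antisymmetric part, M21 - M12 = -4a*b12, M13 - M31 = 4a*b13, M32 - M23 = -4a*b23.
Here tr M = 80759/48841, so a^2 = (1 + tr M)/4 = 32400/48841 and a = ±180/221. Taking a = 180/221: M21 - M12 = 28800/48841, M13 - M31 = -54000/48841, M32 - M23 = -69120/48841, giving b12 = -40/221, b13 = -75/221, b23 = 96/221, i.e. R = 180/221 - 40/221*γ12 - 75/221*γ13 + 96/221*γ23.
Its γ13 coefficient is negative, so report the other preimage -R.
Answer: -180/221 + 40/221*γ12 + 75/221*γ13 - 96/221*γ23. Sheet selection: the two-to-one cover makes ±R indistinguishable at the matrix level (trace 80759/48841), so uniqueness comes from the required sign on γ13.


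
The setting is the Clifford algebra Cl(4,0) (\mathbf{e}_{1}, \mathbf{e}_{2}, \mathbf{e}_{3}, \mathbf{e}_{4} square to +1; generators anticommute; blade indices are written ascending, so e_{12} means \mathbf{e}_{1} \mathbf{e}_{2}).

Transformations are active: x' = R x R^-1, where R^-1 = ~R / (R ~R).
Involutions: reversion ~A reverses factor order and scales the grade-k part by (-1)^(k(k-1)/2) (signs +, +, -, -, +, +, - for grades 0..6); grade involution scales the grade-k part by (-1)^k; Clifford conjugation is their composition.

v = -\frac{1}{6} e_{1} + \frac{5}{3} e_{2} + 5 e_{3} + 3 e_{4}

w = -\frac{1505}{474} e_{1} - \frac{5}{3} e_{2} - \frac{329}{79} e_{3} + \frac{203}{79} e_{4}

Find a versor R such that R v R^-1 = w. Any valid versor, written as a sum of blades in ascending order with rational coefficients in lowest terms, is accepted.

Sketch: the shared square \frac{1325}{36} makes R = v + w = -\frac{264}{79} e_{1} + \frac{66}{79} e_{3} + \frac{440}{79} e_{4} the natural versor; its sandwich fixes that direction, negates (v - w)/2, and sends v to w.
Answer: -\frac{264}{79} e_{1} + \frac{66}{79} e_{3} + \frac{440}{79} e_{4}


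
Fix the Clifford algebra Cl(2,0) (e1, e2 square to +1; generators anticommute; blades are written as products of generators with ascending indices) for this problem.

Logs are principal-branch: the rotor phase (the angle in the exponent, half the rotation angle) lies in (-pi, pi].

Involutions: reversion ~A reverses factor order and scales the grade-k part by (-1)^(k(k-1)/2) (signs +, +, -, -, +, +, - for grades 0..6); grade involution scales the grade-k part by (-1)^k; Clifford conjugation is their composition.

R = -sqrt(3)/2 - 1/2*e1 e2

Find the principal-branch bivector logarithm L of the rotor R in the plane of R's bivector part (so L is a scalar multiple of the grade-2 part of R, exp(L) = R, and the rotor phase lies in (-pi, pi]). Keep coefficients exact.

The scalar part of R is -sqrt(3)/2, which pins the rotor phase on the principal branch; dividing the bivector part by the sine of that phase recovers the unit plane, and L is the phase times that plane.
Concretely: cos(phase) = -sqrt(3)/2 gives phase = ±5*pi/6, and since phase/sin(phase) is even the sign is immaterial: L = (phase/sin(phase)) * <R>_2 = (5*pi/3) * <R>_2.
Answer: -5*pi/6*e1 e2


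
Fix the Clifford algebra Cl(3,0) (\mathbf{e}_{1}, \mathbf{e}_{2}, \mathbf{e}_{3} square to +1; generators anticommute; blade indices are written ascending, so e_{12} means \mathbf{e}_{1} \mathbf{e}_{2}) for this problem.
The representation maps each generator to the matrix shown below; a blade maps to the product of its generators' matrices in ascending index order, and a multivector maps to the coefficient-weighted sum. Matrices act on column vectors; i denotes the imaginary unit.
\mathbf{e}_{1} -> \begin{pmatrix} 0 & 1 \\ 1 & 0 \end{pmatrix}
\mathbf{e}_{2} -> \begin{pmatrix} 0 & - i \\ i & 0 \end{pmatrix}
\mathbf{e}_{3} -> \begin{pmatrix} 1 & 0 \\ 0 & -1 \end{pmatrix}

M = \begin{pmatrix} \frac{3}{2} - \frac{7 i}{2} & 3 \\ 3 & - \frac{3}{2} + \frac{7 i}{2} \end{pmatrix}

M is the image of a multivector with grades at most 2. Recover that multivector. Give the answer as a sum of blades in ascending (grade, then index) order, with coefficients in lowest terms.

Method: 1, rho(e_{1}), rho(e_{2}), rho(e_{3}) form a trace-orthogonal basis of the 2x2 complex matrices (tr(X Y) = 2 if X = Y, else 0), so M = m0*1 + m1*rho(e_{1}) + m2*rho(e_{2}) + m3*rho(e_{3}) with m0 = tr(M)/2 = 0, m1 = tr(M rho(e_{1}))/2 = 3, m2 = tr(M rho(e_{2}))/2 = 0, m3 = tr(M rho(e_{3}))/2 = \frac{3}{2} - \frac{7 i}{2}.
Multiplying table entries, the bivector images are rho(e_{12}) = i*rho(e_{3}), rho(e_{13}) = -i*rho(e_{2}), rho(e_{23}) = i*rho(e_{1}); with real blade coefficients the real parts of m0..m3 are the coefficients of 1, e_{1}, e_{2}, e_{3} and the imaginary parts give the bivectors (e_{23}: Im m1, e_{13}: -Im m2, e_{12}: Im m3).
Answer: 3 e_{1} + \frac{3}{2} e_{3} - \frac{7}{2} e_{12}


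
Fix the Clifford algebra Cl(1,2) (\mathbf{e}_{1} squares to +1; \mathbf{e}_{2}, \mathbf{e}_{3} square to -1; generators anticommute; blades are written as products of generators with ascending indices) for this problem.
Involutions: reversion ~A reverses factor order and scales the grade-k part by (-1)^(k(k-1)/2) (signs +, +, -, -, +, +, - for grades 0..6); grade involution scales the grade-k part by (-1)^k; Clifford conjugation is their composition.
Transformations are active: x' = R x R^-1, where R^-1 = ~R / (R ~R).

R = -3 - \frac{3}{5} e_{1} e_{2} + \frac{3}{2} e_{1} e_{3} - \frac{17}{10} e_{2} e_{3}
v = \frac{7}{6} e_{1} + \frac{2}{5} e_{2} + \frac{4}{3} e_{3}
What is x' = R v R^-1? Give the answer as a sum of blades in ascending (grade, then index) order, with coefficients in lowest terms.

~R = -3 + \frac{3}{5} e_{1} e_{2} - \frac{3}{2} e_{1} e_{3} + \frac{17}{10} e_{2} e_{3}, and R ~R = \frac{232}{25}, so R^-1 = ~R / (\frac{232}{25}).
R v = -\frac{263}{50} e_{1} + \frac{53}{30} e_{2} - \frac{643}{100} e_{3} - \frac{203}{60} e_{1} e_{2} e_{3}
Answer: \frac{9671}{2784} e_{1} - \frac{12231}{4640} e_{2} + \frac{1661}{696} e_{3}


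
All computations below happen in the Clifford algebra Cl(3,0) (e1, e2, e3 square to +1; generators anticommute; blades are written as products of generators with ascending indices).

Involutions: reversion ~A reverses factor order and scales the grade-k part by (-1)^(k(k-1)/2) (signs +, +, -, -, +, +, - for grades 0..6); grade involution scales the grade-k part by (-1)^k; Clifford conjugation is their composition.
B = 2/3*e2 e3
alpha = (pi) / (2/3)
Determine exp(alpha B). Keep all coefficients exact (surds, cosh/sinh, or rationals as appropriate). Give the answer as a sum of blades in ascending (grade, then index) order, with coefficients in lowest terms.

B^2 = (2/3)^2*(e2 e3)^2 = 4/9*(-1) = -4/9 (a basis 2-blade squares to minus the product of its generators' squares).
B^2 = -4/9 — the series telescopes trigonometrically here: l = 2/3, alpha*l = pi, so exp(alpha B) = cos(pi) + (sin(pi)/(2/3))*B = -1 + (0)*B.
Answer: -1


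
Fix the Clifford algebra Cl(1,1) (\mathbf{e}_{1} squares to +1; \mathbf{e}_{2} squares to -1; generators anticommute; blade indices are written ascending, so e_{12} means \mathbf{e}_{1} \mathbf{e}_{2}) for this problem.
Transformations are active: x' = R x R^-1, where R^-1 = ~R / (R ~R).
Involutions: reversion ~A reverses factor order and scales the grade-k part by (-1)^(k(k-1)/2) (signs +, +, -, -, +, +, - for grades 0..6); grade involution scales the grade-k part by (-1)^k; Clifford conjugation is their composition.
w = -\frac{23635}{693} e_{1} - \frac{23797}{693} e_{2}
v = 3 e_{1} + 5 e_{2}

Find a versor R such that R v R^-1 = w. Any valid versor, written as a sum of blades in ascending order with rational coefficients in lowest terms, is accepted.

Since q(v) = q(w) = -16, the sum R = v + w = -\frac{21556}{693} e_{1} - \frac{20332}{693} e_{2} does the job whenever invertible.
Answer: -\frac{21556}{693} e_{1} - \frac{20332}{693} e_{2}


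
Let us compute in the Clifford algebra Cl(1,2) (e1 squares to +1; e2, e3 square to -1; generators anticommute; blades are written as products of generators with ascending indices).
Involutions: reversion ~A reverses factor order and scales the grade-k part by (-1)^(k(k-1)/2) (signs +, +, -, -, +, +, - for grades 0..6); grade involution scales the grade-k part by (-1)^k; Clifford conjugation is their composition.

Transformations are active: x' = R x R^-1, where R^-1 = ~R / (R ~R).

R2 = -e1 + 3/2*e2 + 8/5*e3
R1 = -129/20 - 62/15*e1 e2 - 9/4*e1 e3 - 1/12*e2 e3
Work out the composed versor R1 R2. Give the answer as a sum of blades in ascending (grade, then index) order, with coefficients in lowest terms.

Distribute over the terms of R2 (each basis-blade product reordered to ascending indices, repeated generators contracted through their squares):
R1 (-e1) = 129/20*e1 - 62/15*e2 - 9/4*e3 + 1/12*e1 e2 e3
R1 (3/2*e2) = 31/5*e1 - 387/40*e2 - 1/8*e3 + 27/8*e1 e2 e3
R1 (8/5*e3) = 18/5*e1 + 2/15*e2 - 258/25*e3 - 496/75*e1 e2 e3
Summing the partial products and collecting blades:
Answer: 65/4*e1 - 547/40*e2 - 2539/200*e3 - 631/200*e1 e2 e3


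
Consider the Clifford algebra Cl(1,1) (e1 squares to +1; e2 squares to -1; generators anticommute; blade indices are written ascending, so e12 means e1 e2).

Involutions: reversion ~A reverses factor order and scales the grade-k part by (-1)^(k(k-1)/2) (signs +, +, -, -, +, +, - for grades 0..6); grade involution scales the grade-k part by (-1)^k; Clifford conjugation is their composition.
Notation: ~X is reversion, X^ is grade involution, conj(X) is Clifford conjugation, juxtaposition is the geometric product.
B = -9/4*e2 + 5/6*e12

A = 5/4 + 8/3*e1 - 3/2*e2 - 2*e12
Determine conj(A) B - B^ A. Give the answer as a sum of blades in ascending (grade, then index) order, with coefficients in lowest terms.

first term: 121/24 + 23/4*e1 - 725/144*e2 + 169/24*e12
second term: 41/24 - 13/4*e1 + 85/144*e2 - 119/24*e12
Answer: 10/3 + 9*e1 - 45/8*e2 + 12*e12


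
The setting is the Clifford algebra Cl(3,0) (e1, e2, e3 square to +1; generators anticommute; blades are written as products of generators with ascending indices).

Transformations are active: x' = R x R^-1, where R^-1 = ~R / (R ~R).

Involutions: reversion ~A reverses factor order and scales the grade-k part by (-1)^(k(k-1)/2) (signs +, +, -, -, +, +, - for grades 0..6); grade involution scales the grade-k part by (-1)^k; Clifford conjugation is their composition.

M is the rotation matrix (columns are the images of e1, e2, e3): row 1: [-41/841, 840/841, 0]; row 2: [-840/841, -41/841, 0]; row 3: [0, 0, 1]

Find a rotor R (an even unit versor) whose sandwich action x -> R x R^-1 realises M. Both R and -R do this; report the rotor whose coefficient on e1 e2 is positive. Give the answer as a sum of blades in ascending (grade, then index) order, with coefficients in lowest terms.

Method: write R = a + b12*e1 e2 + b13*e1 e3 + b23*e2 e3 with a^2 + b12^2 + b13^2 + b23^2 = 1 (so R^-1 = ~R). Expanding the columns R e_j ~R gives tr M = 4a^2 - 1 and, from the antisymmetric part, M21 - M12 = -4a*b12, M13 - M31 = 4a*b13, M32 - M23 = -4a*b23.
Here tr M = 759/841, so a^2 = (1 + tr M)/4 = 400/841 and a = ±20/29. Taking a = 20/29: M21 - M12 = -1680/841, M13 - M31 = 0, M32 - M23 = 0, giving b12 = 21/29, b13 = 0, b23 = 0, i.e. R = 20/29 + 21/29*e1 e2.
Its e1 e2 coefficient is already positive.
Answer: 20/29 + 21/29*e1 e2. Note: both R and -R realise this M (trace 759/841); the covering map identifies them, and the e1 e2-coefficient sign is the tie-breaker.


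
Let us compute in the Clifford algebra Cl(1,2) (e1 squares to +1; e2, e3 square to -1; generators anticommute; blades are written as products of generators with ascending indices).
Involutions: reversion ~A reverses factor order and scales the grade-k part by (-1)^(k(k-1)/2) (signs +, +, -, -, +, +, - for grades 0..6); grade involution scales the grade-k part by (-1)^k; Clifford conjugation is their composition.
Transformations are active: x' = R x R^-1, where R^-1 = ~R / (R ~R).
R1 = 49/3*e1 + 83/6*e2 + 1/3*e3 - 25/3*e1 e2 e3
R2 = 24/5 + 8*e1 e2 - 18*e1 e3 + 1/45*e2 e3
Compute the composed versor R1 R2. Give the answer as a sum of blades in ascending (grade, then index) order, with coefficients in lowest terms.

Distribute over the terms of R1 (each basis-blade product reordered to ascending indices, repeated generators contracted through their squares):
(49/3*e1) R2 = 392/5*e1 + 392/3*e2 - 294*e3 + 49/135*e1 e2 e3
(83/6*e2) R2 = 332/3*e1 + 332/5*e2 - 83/270*e3 + 249*e1 e2 e3
(1/3*e3) R2 = -6*e1 + 1/135*e2 + 8/5*e3 + 8/3*e1 e2 e3
(-25/3*e1 e2 e3) R2 = 5/27*e1 - 150*e2 - 200/3*e3 - 40*e1 e2 e3
Summing the partial products and collecting blades:
Answer: 24739/135*e1 + 1271/27*e2 - 97031/270*e3 + 28624/135*e1 e2 e3


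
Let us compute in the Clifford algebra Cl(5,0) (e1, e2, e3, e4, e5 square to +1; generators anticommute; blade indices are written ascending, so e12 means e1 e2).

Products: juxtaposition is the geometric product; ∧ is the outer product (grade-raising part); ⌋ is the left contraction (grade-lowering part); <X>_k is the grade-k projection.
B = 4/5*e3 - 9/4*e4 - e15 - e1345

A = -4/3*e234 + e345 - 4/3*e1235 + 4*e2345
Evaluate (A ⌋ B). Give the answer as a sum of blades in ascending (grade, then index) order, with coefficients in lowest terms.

step 1: -e1
Answer: -e1


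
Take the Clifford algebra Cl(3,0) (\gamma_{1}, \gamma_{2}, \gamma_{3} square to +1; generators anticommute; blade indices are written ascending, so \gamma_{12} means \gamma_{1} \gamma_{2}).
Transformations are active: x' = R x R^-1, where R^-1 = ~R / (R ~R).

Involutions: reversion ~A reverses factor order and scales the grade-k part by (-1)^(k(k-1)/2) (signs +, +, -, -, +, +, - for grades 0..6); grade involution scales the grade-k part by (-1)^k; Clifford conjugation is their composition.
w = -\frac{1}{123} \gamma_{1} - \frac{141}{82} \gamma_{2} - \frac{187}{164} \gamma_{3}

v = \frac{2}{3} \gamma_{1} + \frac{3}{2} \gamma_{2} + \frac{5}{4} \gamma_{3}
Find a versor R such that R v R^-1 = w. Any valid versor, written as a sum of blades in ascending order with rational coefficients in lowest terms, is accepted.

R = v + w = \frac{27}{41} \gamma_{1} - \frac{9}{41} \gamma_{2} + \frac{9}{82} \gamma_{3} works: the equal norms (\frac{613}{144}) guarantee its sandwich swaps v into w.
Answer: \frac{27}{41} \gamma_{1} - \frac{9}{41} \gamma_{2} + \frac{9}{82} \gamma_{3}


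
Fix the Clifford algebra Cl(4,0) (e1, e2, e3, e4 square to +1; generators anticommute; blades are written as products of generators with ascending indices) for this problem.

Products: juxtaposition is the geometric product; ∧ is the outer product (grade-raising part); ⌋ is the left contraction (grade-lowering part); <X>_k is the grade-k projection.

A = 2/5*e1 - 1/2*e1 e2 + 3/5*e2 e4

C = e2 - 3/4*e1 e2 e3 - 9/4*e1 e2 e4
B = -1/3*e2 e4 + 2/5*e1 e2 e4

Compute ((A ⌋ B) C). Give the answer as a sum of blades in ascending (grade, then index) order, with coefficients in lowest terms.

step 1: 1/5 - 6/25*e1 + 1/5*e4 + 4/25*e2 e4
step 2: 9/25*e1 + 1/5*e2 - 4/25*e4 - 69/100*e1 e2 + 9/50*e2 e3 + 17/50*e2 e4 - 3/20*e1 e2 e3 - 9/20*e1 e2 e4 - 3/25*e1 e3 e4 + 3/20*e1 e2 e3 e4
Answer: 9/25*e1 + 1/5*e2 - 4/25*e4 - 69/100*e1 e2 + 9/50*e2 e3 + 17/50*e2 e4 - 3/20*e1 e2 e3 - 9/20*e1 e2 e4 - 3/25*e1 e3 e4 + 3/20*e1 e2 e3 e4


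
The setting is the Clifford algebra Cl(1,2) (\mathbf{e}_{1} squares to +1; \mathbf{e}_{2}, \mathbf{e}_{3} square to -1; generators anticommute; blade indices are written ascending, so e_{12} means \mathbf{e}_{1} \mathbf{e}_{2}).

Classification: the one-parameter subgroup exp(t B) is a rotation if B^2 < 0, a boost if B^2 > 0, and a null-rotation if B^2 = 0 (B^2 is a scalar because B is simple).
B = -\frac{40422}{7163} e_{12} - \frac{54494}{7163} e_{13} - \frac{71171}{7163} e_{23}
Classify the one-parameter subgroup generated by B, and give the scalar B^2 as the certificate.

B^2 term by term: the squares give (-\frac{40422}{7163})^2*(e_{12})^2 + (-\frac{54494}{7163})^2*(e_{13})^2 + (-\frac{71171}{7163})^2*(e_{23})^2 = \frac{1633938084}{51308569}*(+1) + \frac{2969596036}{51308569}*(+1) + \frac{5065311241}{51308569}*(-1) = -9 (each basis 2-blade squares to minus the product of its generators' squares); cross terms between blades sharing an index anticommute and cancel. So B^2 = -9.
Answer: rotation, certificate B^2 = -9. No conjugation can change B^2 = -9; the sign gives the class.


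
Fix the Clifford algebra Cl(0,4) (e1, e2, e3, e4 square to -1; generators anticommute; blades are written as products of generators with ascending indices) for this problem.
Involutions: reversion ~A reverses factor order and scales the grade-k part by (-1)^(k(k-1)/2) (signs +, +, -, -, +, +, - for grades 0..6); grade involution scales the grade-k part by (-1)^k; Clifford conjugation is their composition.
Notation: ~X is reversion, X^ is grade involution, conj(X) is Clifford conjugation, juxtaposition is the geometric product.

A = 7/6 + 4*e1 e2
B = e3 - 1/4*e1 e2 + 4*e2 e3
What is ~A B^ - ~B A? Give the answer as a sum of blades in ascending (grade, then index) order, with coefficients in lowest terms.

first term: -1 - 7/6*e3 - 7/24*e1 e2 + 16*e1 e3 + 14/3*e2 e3 + 4*e1 e2 e3
second term: -1 + 7/6*e3 + 7/24*e1 e2 - 16*e1 e3 - 14/3*e2 e3 + 4*e1 e2 e3
Answer: -7/3*e3 - 7/12*e1 e2 + 32*e1 e3 + 28/3*e2 e3


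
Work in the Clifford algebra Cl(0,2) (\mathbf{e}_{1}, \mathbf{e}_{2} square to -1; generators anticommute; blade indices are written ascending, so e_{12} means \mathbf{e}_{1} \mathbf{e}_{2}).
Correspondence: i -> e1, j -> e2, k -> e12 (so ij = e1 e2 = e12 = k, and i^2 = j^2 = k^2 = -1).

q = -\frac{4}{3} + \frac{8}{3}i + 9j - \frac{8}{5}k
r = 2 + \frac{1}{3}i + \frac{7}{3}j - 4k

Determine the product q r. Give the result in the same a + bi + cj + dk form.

In blades: q = -\frac{4}{3} + \frac{8}{3} e_{1} + 9 e_{2} - \frac{8}{5} e_{12}, r = 2 + \frac{1}{3} e_{1} + \frac{7}{3} e_{2} - 4 e_{12}.
Distribute q over r term by term (generator squares from the signature, products reordered to ascending indices): (-\frac{4}{3})*r = -\frac{8}{3} - \frac{4}{9} e_{1} - \frac{28}{9} e_{2} + \frac{16}{3} e_{12}; (\frac{8}{3} e_{1})*r = -\frac{8}{9} + \frac{16}{3} e_{1} + \frac{32}{3} e_{2} + \frac{56}{9} e_{12}; (9 e_{2})*r = -21 - 36 e_{1} + 18 e_{2} - 3 e_{12}; (-\frac{8}{5} e_{12})*r = -\frac{32}{5} + \frac{56}{15} e_{1} - \frac{8}{15} e_{2} - \frac{16}{5} e_{12}.
Sum: -\frac{1393}{45} - \frac{1232}{45} e_{1} + \frac{1126}{45} e_{2} + \frac{241}{45} e_{12}; translating back through the correspondence:
Answer: -\frac{1393}{45} - \frac{1232}{45}i + \frac{1126}{45}j + \frac{241}{45}k
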